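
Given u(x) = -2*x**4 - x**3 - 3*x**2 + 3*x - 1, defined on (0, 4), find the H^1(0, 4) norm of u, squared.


||u||_{H^1}^2 = 17087672/45

The H^1 norm (squared) on an interval (0, L) is
  ||u||_{H^1}^2 = ∫_0^L u(x)^2 dx + ∫_0^L u'(x)^2 dx.
Compute u'(x) = -8*x**3 - 3*x**2 - 6*x + 3.
Then u(x)^2 = 4*x**8 + 4*x**7 + 13*x**6 - 6*x**5 + 7*x**4 - 16*x**3 + 15*x**2 - 6*x + 1 and u'(x)^2 = 64*x**6 + 48*x**5 + 105*x**4 - 12*x**3 + 18*x**2 - 36*x + 9.
Integrate each monomial from 0 to 4 using ∫_0^4 c·x^n dx = c·4^(n+1)/(n+1):
  ∫_0^4 u(x)^2 dx = ∫_0^4 (4*x^8 + 4*x^7 + 13*x^6 - 6*x^5 + 7*x^4 - 16*x^3 + 15*x^2 - 6*x + 1) dx. Term by term:
    ∫_0^4 4*x^8 dx = 1048576/9;  ∫_0^4 4*x^7 dx = 32768;  ∫_0^4 13*x^6 dx = 212992/7;
    ∫_0^4 -6*x^5 dx = -4096;  ∫_0^4 7*x^4 dx = 7168/5;  ∫_0^4 -16*x^3 dx = -1024;
    ∫_0^4 15*x^2 dx = 320;  ∫_0^4 -6*x dx = -48;  ∫_0^4 1 dx = 4.
  Sum: 1048576/9 + 32768 + 212992/7 − 4096 + 7168/5 − 1024 + 320 − 48 + 4 = 55532444/315.
  ∫_0^4 u'(x)^2 dx = ∫_0^4 (64*x^6 + 48*x^5 + 105*x^4 - 12*x^3 + 18*x^2 - 36*x + 9) dx. Term by term:
    ∫_0^4 64*x^6 dx = 1048576/7;  ∫_0^4 48*x^5 dx = 32768;  ∫_0^4 105*x^4 dx = 21504;
    ∫_0^4 -12*x^3 dx = -768;  ∫_0^4 18*x^2 dx = 384;  ∫_0^4 -36*x dx = -288;
    ∫_0^4 9 dx = 36.
  Sum: 1048576/7 + 32768 + 21504 − 768 + 384 − 288 + 36 = 1424028/7.
Adding: ||u||_{H^1}^2 = 55532444/315 + 1424028/7 = 17087672/45.


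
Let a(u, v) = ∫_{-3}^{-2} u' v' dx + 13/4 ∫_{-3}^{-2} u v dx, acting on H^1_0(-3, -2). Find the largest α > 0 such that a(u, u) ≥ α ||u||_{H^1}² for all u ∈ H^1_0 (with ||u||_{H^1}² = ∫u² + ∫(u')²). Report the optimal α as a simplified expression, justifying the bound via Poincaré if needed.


α = 1

Coercivity of a(·,·) on H^1_0(-3, -2) means a(u, u) ≥ α ||u||_{H^1}² for every u ∈ H^1_0.
The interval has length L = 1, and Poincaré/coercivity depend only on L. Here a(u, u) = ∫(u')² + (13/4)·∫u².
Here c = 13/4 ≥ 1, so a(u,u) = ∫(u')² + c∫u² ≥ ∫(u')² + ∫u² = ||u||_{H^1}², i.e. α = 1 works. No larger α is possible: a(u,u) ≥ α||u||_{H^1}² means (1−α)∫(u')² ≥ (α−c)∫u², and for the modes u_n = sin(nπ(x−x₀)/L) (x₀ the left endpoint) one has ∫u_n²/∫(u_n')² = (L/(nπ))² → 0, so a(u_n,u_n)/||u_n||_{H^1}² → 1. Hence the optimal constant is α = 1.
Therefore α = 1.


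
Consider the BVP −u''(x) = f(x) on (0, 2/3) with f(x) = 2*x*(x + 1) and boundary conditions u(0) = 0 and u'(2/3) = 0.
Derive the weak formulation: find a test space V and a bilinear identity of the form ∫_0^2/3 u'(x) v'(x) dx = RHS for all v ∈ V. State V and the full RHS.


V = {v ∈ H^1(0, 2/3) : v(0) = 0} (test functions vanish at x = 0 where u is specified); weak form: ∫_0^2/3 u'v' dx = ∫_0^2/3 (2*x*(x + 1)) v dx for all v ∈ V.

Multiply both sides by a test function v and integrate from 0 to 2/3:
  ∫_0^2/3 −u''(x) v(x) dx = ∫_0^2/3 f(x) v(x) dx.
Integrate the LHS by parts once:
  ∫_0^2/3 −u'' v dx = −[u'(x) v(x)]_0^2/3 + ∫_0^2/3 u'(x) v'(x) dx.
Thus ∫_0^2/3 u'(x) v'(x) dx = ∫_0^2/3 f(x) v(x) dx + [u'(x) v(x)]_0^2/3.
Choose V so that boundary terms are either known or forced to vanish.
Mixed BC: u(0) = 0 (Dirichlet) and u'(2/3) = 0 (Neumann). Define V = {v ∈ H^1(0, 2/3) : v(0) = 0}. Then [u' v]_0^2/3 = u'(2/3)·v(2/3) − u'(0)·0 = 0.
Weak formulation: find u (satisfying any essential BC) such that ∫_0^2/3 u'(x) v'(x) dx = ∫_0^2/3 f v dx for all v ∈ V (Dirichlet at 0 absorbed into V; the Neumann datum at x = 2/3 is zero, so no boundary term remains).
Substituting f(x) = 2*x*(x + 1), the right-hand side is ∫_0^2/3 (2*x*(x + 1)) v dx.


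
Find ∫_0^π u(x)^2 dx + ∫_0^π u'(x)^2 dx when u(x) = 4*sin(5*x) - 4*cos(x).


||u||_{H^1(0,π)}^2 = 224*π

u'(x) = 4*sin(x) + 20*cos(5*x).
Expand u² and (u')² and integrate term by term on (0, π), using: for integers n ≥ 1, ∫_0^π sin²(nx) dx = ∫_0^π cos²(nx) dx = π/2; for n ≠ n', ∫_0^π sin(nx)sin(n'x) dx = ∫_0^π cos(nx)cos(n'x) dx = 0; and by product-to-sum, ∫_0^π sin(nx)cos(n'x) dx = ½∫_0^π [sin((n+n')x) + sin((n−n')x)] dx, which is 0 when n+n' is even and 2n/(n²−n'²) when n+n' is odd (it need not vanish on (0, π)).
  u² squared terms: (-4)²·∫cos(x)² dx = 16·π/2 = 8*π;  (4)²·∫sin(5x)² dx = 16·π/2 = 8*π.
  u² cross terms: 2·(-4)·(4)·∫cos(x)·sin(5x) dx = -32·(0) = 0.
  So ∫_0^π u² dx = 8*π + 8*π + 0 = 16*π.
  (u')² squared terms: (4)²·∫sin(x)² dx = 16·π/2 = 8*π;  (20)²·∫cos(5x)² dx = 400·π/2 = 200*π.
  (u')² cross terms: 2·(4)·(20)·∫sin(x)·cos(5x) dx = 160·(0) = 0.
  So ∫_0^π (u')² dx = 8*π + 200*π + 0 = 208*π.
||u||_{H^1}^2 = (16*π) + (208*π) = 224*π.


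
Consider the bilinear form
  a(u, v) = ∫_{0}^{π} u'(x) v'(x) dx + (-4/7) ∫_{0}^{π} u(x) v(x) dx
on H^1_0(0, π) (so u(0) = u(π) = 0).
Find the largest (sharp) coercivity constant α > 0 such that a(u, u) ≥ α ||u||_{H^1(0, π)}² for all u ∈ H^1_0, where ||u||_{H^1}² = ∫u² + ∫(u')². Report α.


α = 3/14

Coercivity of a(·,·) on H^1_0(0, π) means a(u, u) ≥ α ||u||_{H^1}² for every u ∈ H^1_0.
The interval has length L = π, and Poincaré/coercivity depend only on L. Here a(u, u) = ∫(u')² + (-4/7)·∫u².
Here c = -4/7 < 0 with |c| < (π/L)² = 1, so coercivity still holds. The condition a(u,u) ≥ α||u||_{H^1}² reads (1−α)∫(u')² ≥ (α−c)∫u². Any admissible α is ≤ 1 (rapidly oscillating u have ∫u²/∫(u')² → 0), and α = 1 would force 0 ≥ (1−c)∫u², impossible since c < 1; so 1−α > 0. By the sharp Poincaré inequality on H^1_0 of an interval of length L, ∫(u')² ≥ (π/L)²∫u² with equality for the first sine mode sin(π(x−x₀)/L) (x₀ the left endpoint), so the inequality holds for all u iff (1−α)(π/L)² ≥ α − c, i.e. α ≤ ((π/L)² + c)/((π/L)² + 1) = (1 + c(L/π)²)/(1 + (L/π)²). (Direct route, valid since c ≤ 0: Poincaré gives c∫u² ≥ c(L/π)²∫(u')², so a(u,u) ≥ (1 + c(L/π)²)∫(u')², while ||u||_{H^1}² ≤ (1 + (L/π)²)∫(u')²; dividing yields the same α.) With (π/L)² = 1 and c = -4/7, the largest admissible constant is α = ((π/L)² + c)/((π/L)² + 1).
Simplifying, α = 3/14.


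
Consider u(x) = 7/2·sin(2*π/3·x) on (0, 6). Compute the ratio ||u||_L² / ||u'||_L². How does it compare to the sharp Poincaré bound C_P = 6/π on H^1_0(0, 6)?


||u||_L² / ||u'||_L² = 3/(2*π) < C_P = 6/π.

u(x) = 7/2·sin(2*π/3·x), so u'(x) = 7*π*cos(2*π*x/3)/3.
Writing u(x) = A·sin(kπx/L) with A = 7/2 and k = 4, use ∫_0^L sin²(kπx/L) dx = L/2 and ∫_0^L cos²(kπx/L) dx = L/2.
u² = 49/4·sin²(2*π/3·x) and (u')² = 49*π^2/9·cos²(2*π/3·x), and each of sin², cos² integrates to L/2 = 3 over (0, 6).
∫_0^6 u² dx = 147/4, so ||u||_L² = 7*sqrt(3)/2.
∫_0^6 (u')² dx = 49*π^2/3, so ||u'||_L² = 7*sqrt(3)*π/3.
Ratio ||u||_L² / ||u'||_L² = 3/(2*π).
Sharp Poincaré constant on H^1_0(0, 6) is C_P = L/π = 6/π, achieved by sin(π/6·x).
This is the k = 4 harmonic; the ratio L/(kπ) is strictly less than C_P = L/π, consistent with the sharp inequality ||u||_L² ≤ C_P ||u'||_L².


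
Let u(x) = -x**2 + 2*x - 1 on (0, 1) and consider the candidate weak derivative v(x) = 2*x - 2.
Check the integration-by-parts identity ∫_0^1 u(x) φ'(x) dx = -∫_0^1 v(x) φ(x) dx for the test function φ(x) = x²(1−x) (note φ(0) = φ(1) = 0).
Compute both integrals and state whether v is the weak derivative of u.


LHS = -1/15, RHS = 1/15. No, v is not the weak derivative of u.

u(x) = -x**2 + 2*x - 1, classical derivative u'(x) = 2 - 2*x.
φ(x) = x²(1−x), so φ'(x) = x*(2 - 3*x).
Note φ(0) = φ(1) = 0, so the boundary term u·φ vanishes.
LHS = ∫_0^1 u(x) φ'(x) dx = ∫_0^1 (3*x^4 - 8*x^3 + 7*x^2 - 2*x) dx. Term by term:
  ∫_0^1 3*x^4 dx = 3/5;  ∫_0^1 -8*x^3 dx = -2;  ∫_0^1 7*x^2 dx = 7/3;
  ∫_0^1 -2*x dx = -1.
Sum: 3/5 − 2 + 7/3 − 1 = -1/15.
So LHS = -1/15.
∫_0^1 v(x) φ(x) dx = ∫_0^1 (-2*x^4 + 4*x^3 - 2*x^2) dx. Term by term:
  ∫_0^1 -2*x^4 dx = -2/5;  ∫_0^1 4*x^3 dx = 1;  ∫_0^1 -2*x^2 dx = -2/3.
Sum: -2/5 + 1 − 2/3 = -1/15.
So RHS = -∫_0^1 v(x) φ(x) dx = 1/15.
LHS − RHS = -2/15 ≠ 0, so the identity fails.
(For a valid weak derivative the identity must hold for EVERY test function, in particular this one. The failure shows v is NOT the weak derivative of u.)
Correct weak derivative would be u'(x) = 2 - 2*x.


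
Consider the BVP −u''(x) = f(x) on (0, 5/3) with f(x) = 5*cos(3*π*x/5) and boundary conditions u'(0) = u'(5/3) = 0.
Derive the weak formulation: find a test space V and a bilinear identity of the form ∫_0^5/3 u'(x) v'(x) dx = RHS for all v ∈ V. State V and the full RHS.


V = H^1(0, 5/3) (no boundary constraint on v; u is determined up to an additive constant); weak form: ∫_0^5/3 u'v' dx = ∫_0^5/3 (5*cos(3*π*x/5)) v dx for all v ∈ V.

Multiply both sides by a test function v and integrate from 0 to 5/3:
  ∫_0^5/3 −u''(x) v(x) dx = ∫_0^5/3 f(x) v(x) dx.
Integrate the LHS by parts once:
  ∫_0^5/3 −u'' v dx = −[u'(x) v(x)]_0^5/3 + ∫_0^5/3 u'(x) v'(x) dx.
Thus ∫_0^5/3 u'(x) v'(x) dx = ∫_0^5/3 f(x) v(x) dx + [u'(x) v(x)]_0^5/3.
Choose V so that boundary terms are either known or forced to vanish.
u has homogeneous Neumann: u'(0) = u'(5/3) = 0. So [u' v]_0^5/3 = 0·v(5/3) − 0·v(0) = 0 for any v; take V = H^1(0, 5/3).
Weak formulation: find u (satisfying any essential BC) such that ∫_0^5/3 u'(x) v'(x) dx = ∫_0^5/3 f v dx for all v ∈ V (homogeneous Neumann, so boundary terms vanish).
Substituting f(x) = 5*cos(3*π*x/5), the right-hand side is ∫_0^5/3 (5*cos(3*π*x/5)) v dx.
Compatibility check (pure Neumann): taking v ≡ 1 ∈ V gives 0 = ∫_0^5/3 f dx + (0) − (0), i.e. ∫_0^5/3 f dx must equal u'(0) − u'(5/3) = 0. Indeed ∫_0^5/3 (5*cos(3*π*x/5)) dx = 0, so the data are compatible. The solution is then unique only up to an additive constant (fix it e.g. by requiring ∫_0^5/3 u dx = 0).


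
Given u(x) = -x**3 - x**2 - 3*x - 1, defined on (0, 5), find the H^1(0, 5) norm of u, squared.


||u||_{H^1}^2 = 654025/21

The H^1 norm (squared) on an interval (0, L) is
  ||u||_{H^1}^2 = ∫_0^L u(x)^2 dx + ∫_0^L u'(x)^2 dx.
Compute u'(x) = -3*x**2 - 2*x - 3.
Then u(x)^2 = x**6 + 2*x**5 + 7*x**4 + 8*x**3 + 11*x**2 + 6*x + 1 and u'(x)^2 = 9*x**4 + 12*x**3 + 22*x**2 + 12*x + 9.
Integrate each monomial from 0 to 5 using ∫_0^5 c·x^n dx = c·5^(n+1)/(n+1):
  ∫_0^5 u(x)^2 dx = ∫_0^5 (x^6 + 2*x^5 + 7*x^4 + 8*x^3 + 11*x^2 + 6*x + 1) dx. Term by term:
    ∫_0^5 x^6 dx = 78125/7;  ∫_0^5 2*x^5 dx = 15625/3;  ∫_0^5 7*x^4 dx = 4375;
    ∫_0^5 8*x^3 dx = 1250;  ∫_0^5 11*x^2 dx = 1375/3;  ∫_0^5 6*x dx = 75;
    ∫_0^5 1 dx = 5.
  Sum: 78125/7 + 15625/3 + 4375 + 1250 + 1375/3 + 75 + 5 = 473180/21.
  ∫_0^5 u'(x)^2 dx = ∫_0^5 (9*x^4 + 12*x^3 + 22*x^2 + 12*x + 9) dx. Term by term:
    ∫_0^5 9*x^4 dx = 5625;  ∫_0^5 12*x^3 dx = 1875;  ∫_0^5 22*x^2 dx = 2750/3;
    ∫_0^5 12*x dx = 150;  ∫_0^5 9 dx = 45.
  Sum: 5625 + 1875 + 2750/3 + 150 + 45 = 25835/3.
Adding: ||u||_{H^1}^2 = 473180/21 + 25835/3 = 654025/21.


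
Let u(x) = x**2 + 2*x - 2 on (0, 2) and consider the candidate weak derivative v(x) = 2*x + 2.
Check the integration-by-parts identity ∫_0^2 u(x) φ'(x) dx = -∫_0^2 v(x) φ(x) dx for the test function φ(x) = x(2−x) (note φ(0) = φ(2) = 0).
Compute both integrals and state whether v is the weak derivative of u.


LHS = -16/3, RHS = -16/3. Yes, v = u' weakly.

u(x) = x**2 + 2*x - 2, classical derivative u'(x) = 2*x + 2.
φ(x) = x(2−x), so φ'(x) = 2 - 2*x.
Note φ(0) = φ(2) = 0, so the boundary term u·φ vanishes.
LHS = ∫_0^2 u(x) φ'(x) dx = ∫_0^2 (-2*x^3 - 2*x^2 + 8*x - 4) dx. Term by term:
  ∫_0^2 -2*x^3 dx = -8;  ∫_0^2 -2*x^2 dx = -16/3;  ∫_0^2 8*x dx = 16;
  ∫_0^2 -4 dx = -8.
Sum: -8 − 16/3 + 16 − 8 = -16/3.
So LHS = -16/3.
∫_0^2 v(x) φ(x) dx = ∫_0^2 (-2*x^3 + 2*x^2 + 4*x) dx. Term by term:
  ∫_0^2 -2*x^3 dx = -8;  ∫_0^2 2*x^2 dx = 16/3;  ∫_0^2 4*x dx = 8.
Sum: -8 + 16/3 + 8 = 16/3.
So RHS = -∫_0^2 v(x) φ(x) dx = -16/3.
LHS = RHS, so the identity holds for this test φ.
Moreover u is smooth here and v(x) = u'(x) = 2*x + 2 pointwise, so the identity holds for every test function. Hence v is the weak derivative of u.


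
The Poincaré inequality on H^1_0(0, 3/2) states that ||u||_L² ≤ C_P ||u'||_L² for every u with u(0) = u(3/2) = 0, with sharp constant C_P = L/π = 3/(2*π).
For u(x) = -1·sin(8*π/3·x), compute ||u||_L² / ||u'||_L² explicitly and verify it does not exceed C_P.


||u||_L² / ||u'||_L² = 3/(8*π) < C_P = 3/(2*π).

u(x) = -1·sin(8*π/3·x), so u'(x) = -8*π*cos(8*π*x/3)/3.
Writing u(x) = A·sin(kπx/L) with A = -1 and k = 4, use ∫_0^L sin²(kπx/L) dx = L/2 and ∫_0^L cos²(kπx/L) dx = L/2.
u² = 1·sin²(8*π/3·x) and (u')² = 64*π^2/9·cos²(8*π/3·x), and each of sin², cos² integrates to L/2 = 3/4 over (0, 3/2).
∫_0^3/2 u² dx = 3/4, so ||u||_L² = sqrt(3)/2.
∫_0^3/2 (u')² dx = 16*π^2/3, so ||u'||_L² = 4*sqrt(3)*π/3.
Ratio ||u||_L² / ||u'||_L² = 3/(8*π).
Sharp Poincaré constant on H^1_0(0, 3/2) is C_P = L/π = 3/(2*π), achieved by sin(2*π/3·x).
This is the k = 4 harmonic; the ratio L/(kπ) is strictly less than C_P = L/π, consistent with the sharp inequality ||u||_L² ≤ C_P ||u'||_L².


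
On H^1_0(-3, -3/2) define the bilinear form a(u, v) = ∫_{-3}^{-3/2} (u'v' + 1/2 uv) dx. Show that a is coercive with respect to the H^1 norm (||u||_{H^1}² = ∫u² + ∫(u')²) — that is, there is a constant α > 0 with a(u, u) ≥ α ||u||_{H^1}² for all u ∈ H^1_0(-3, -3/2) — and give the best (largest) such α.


α = (9 + 8*π^2)/(2*(9 + 4*π^2))

Coercivity of a(·,·) on H^1_0(-3, -3/2) means a(u, u) ≥ α ||u||_{H^1}² for every u ∈ H^1_0.
The interval has length L = 3/2, and Poincaré/coercivity depend only on L. Here a(u, u) = ∫(u')² + (1/2)·∫u².
Here 0 < c = 1/2 < 1. The condition a(u,u) ≥ α||u||_{H^1}² reads (1−α)∫(u')² ≥ (α−c)∫u². Any admissible α is ≤ 1 (rapidly oscillating u have ∫u²/∫(u')² → 0), and α = 1 would force 0 ≥ (1−c)∫u², impossible since c < 1; so 1−α > 0. By the sharp Poincaré inequality on H^1_0 of an interval of length L, ∫(u')² ≥ (π/L)²∫u² with equality for the first sine mode sin(π(x−x₀)/L) (x₀ the left endpoint), so the inequality holds for all u iff (1−α)(π/L)² ≥ α − c, i.e. α ≤ ((π/L)² + c)/((π/L)² + 1) = (1 + c(L/π)²)/(1 + (L/π)²). With (π/L)² = 4*π^2/9 and c = 1/2, the largest admissible constant is α = ((π/L)² + c)/((π/L)² + 1).
Simplifying, α = (9 + 8*π^2)/(2*(9 + 4*π^2)).


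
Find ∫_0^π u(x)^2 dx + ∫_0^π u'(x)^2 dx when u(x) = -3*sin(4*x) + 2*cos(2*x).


||u||_{H^1(0,π)}^2 = 173*π/2

u'(x) = -4*sin(2*x) - 12*cos(4*x).
Expand u² and (u')² and integrate term by term on (0, π), using: for integers n ≥ 1, ∫_0^π sin²(nx) dx = ∫_0^π cos²(nx) dx = π/2; for n ≠ n', ∫_0^π sin(nx)sin(n'x) dx = ∫_0^π cos(nx)cos(n'x) dx = 0; and by product-to-sum, ∫_0^π sin(nx)cos(n'x) dx = ½∫_0^π [sin((n+n')x) + sin((n−n')x)] dx, which is 0 when n+n' is even and 2n/(n²−n'²) when n+n' is odd (it need not vanish on (0, π)).
  u² squared terms: (-3)²·∫sin(4x)² dx = 9·π/2 = 9*π/2;  (2)²·∫cos(2x)² dx = 4·π/2 = 2*π.
  u² cross terms: 2·(-3)·(2)·∫sin(4x)·cos(2x) dx = -12·(0) = 0.
  So ∫_0^π u² dx = 9*π/2 + 2*π + 0 = 13*π/2.
  (u')² squared terms: (-12)²·∫cos(4x)² dx = 144·π/2 = 72*π;  (-4)²·∫sin(2x)² dx = 16·π/2 = 8*π.
  (u')² cross terms: 2·(-12)·(-4)·∫cos(4x)·sin(2x) dx = 96·(0) = 0.
  So ∫_0^π (u')² dx = 72*π + 8*π + 0 = 80*π.
||u||_{H^1}^2 = (13*π/2) + (80*π) = 173*π/2.


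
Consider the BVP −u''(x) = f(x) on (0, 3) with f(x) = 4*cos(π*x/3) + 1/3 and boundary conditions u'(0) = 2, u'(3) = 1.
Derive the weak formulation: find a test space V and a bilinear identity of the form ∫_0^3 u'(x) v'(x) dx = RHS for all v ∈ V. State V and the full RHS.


V = H^1(0, 3) (v unrestricted at boundary; u is determined up to an additive constant); weak form: ∫_0^3 u'v' dx = ∫_0^3 (4*cos(π*x/3) + 1/3) v dx + v(3) − 2·v(0) for all v ∈ V.

Multiply both sides by a test function v and integrate from 0 to 3:
  ∫_0^3 −u''(x) v(x) dx = ∫_0^3 f(x) v(x) dx.
Integrate the LHS by parts once:
  ∫_0^3 −u'' v dx = −[u'(x) v(x)]_0^3 + ∫_0^3 u'(x) v'(x) dx.
Thus ∫_0^3 u'(x) v'(x) dx = ∫_0^3 f(x) v(x) dx + [u'(x) v(x)]_0^3.
Choose V so that boundary terms are either known or forced to vanish.
u has inhomogeneous Neumann u'(0) = 2, u'(3) = 1. [u' v]_0^3 = (1)·v(3) − (2)·v(0) = v(3) − 2·v(0). Take V = H^1(0, 3); boundary term becomes part of RHS.
Weak formulation: find u (satisfying any essential BC) such that ∫_0^3 u'(x) v'(x) dx = ∫_0^3 f v dx + v(3) − 2·v(0) for all v ∈ V (Neumann data are natural BCs: they enter the RHS as boundary terms).
Substituting f(x) = 4*cos(π*x/3) + 1/3, the right-hand side is ∫_0^3 (4*cos(π*x/3) + 1/3) v dx + v(3) − 2·v(0).
Compatibility check (pure Neumann): taking v ≡ 1 ∈ V gives 0 = ∫_0^3 f dx + (1) − (2), i.e. ∫_0^3 f dx must equal u'(0) − u'(3) = 1. Indeed ∫_0^3 (4*cos(π*x/3) + 1/3) dx = 1, so the data are compatible. The solution is then unique only up to an additive constant (fix it e.g. by requiring ∫_0^3 u dx = 0).


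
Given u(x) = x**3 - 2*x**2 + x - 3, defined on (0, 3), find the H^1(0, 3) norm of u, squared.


||u||_{H^1}^2 = 2085/14

The H^1 norm (squared) on an interval (0, L) is
  ||u||_{H^1}^2 = ∫_0^L u(x)^2 dx + ∫_0^L u'(x)^2 dx.
Compute u'(x) = 3*x**2 - 4*x + 1.
Then u(x)^2 = x**6 - 4*x**5 + 6*x**4 - 10*x**3 + 13*x**2 - 6*x + 9 and u'(x)^2 = 9*x**4 - 24*x**3 + 22*x**2 - 8*x + 1.
Integrate each monomial from 0 to 3 using ∫_0^3 c·x^n dx = c·3^(n+1)/(n+1):
  ∫_0^3 u(x)^2 dx = ∫_0^3 (x^6 - 4*x^5 + 6*x^4 - 10*x^3 + 13*x^2 - 6*x + 9) dx. Term by term:
    ∫_0^3 x^6 dx = 2187/7;  ∫_0^3 -4*x^5 dx = -486;  ∫_0^3 6*x^4 dx = 1458/5;
    ∫_0^3 -10*x^3 dx = -405/2;  ∫_0^3 13*x^2 dx = 117;  ∫_0^3 -6*x dx = -27;
    ∫_0^3 9 dx = 27.
  Sum: 2187/7 − 486 + 1458/5 − 405/2 + 117 − 27 + 27 = 2277/70.
  ∫_0^3 u'(x)^2 dx = ∫_0^3 (9*x^4 - 24*x^3 + 22*x^2 - 8*x + 1) dx. Term by term:
    ∫_0^3 9*x^4 dx = 2187/5;  ∫_0^3 -24*x^3 dx = -486;  ∫_0^3 22*x^2 dx = 198;
    ∫_0^3 -8*x dx = -36;  ∫_0^3 1 dx = 3.
  Sum: 2187/5 − 486 + 198 − 36 + 3 = 582/5.
Adding: ||u||_{H^1}^2 = 2277/70 + 582/5 = 2085/14.


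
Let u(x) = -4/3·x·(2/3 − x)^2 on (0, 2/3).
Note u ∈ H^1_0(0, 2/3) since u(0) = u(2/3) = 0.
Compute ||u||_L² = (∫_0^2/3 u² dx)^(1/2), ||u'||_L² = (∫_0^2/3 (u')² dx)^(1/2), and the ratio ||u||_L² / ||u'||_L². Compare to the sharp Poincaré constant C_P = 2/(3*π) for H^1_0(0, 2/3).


||u||_L² / ||u'||_L² = sqrt(14)/21 < C_P = 2/(3*π).

u(x) = -4/3·x·(2/3 − x)^2, so u'(x) = -4*x^2 + 32*x/9 - 16/27.
u(x) = -4/3·x·(2/3 − x)^2 vanishes at x = 0 and x = 2/3, so u ∈ H^1_0(0, 2/3). Differentiate via the product rule and integrate the resulting polynomials term by term.
  ∫_0^2/3 u² dx = ∫_0^2/3 (16*x^6/9 - 128*x^5/27 + 128*x^4/27 - 512*x^3/243 + 256*x^2/729) dx. Term by term:
    ∫_0^2/3 16*x^6/9 dx = 2048/137781;  ∫_0^2/3 -128*x^5/27 dx = -4096/59049;  ∫_0^2/3 128*x^4/27 dx = 4096/32805;
    ∫_0^2/3 -512*x^3/243 dx = -2048/19683;  ∫_0^2/3 256*x^2/729 dx = 2048/59049.
  Sum: 2048/137781 − 4096/59049 + 4096/32805 − 2048/19683 + 2048/59049 = 2048/2066715.
  ∫_0^2/3 (u')² dx = ∫_0^2/3 (16*x^4 - 256*x^3/9 + 1408*x^2/81 - 1024*x/243 + 256/729) dx. Term by term:
    ∫_0^2/3 16*x^4 dx = 512/1215;  ∫_0^2/3 -256*x^3/9 dx = -1024/729;  ∫_0^2/3 1408*x^2/81 dx = 11264/6561;
    ∫_0^2/3 -1024*x/243 dx = -2048/2187;  ∫_0^2/3 256/729 dx = 512/2187.
  Sum: 512/1215 − 1024/729 + 11264/6561 − 2048/2187 + 512/2187 = 1024/32805.
∫_0^2/3 u² dx = 2048/2066715, so ||u||_L² = 32*sqrt(70)/8505.
∫_0^2/3 (u')² dx = 1024/32805, so ||u'||_L² = 32*sqrt(5)/405.
Ratio ||u||_L² / ||u'||_L² = sqrt(14)/21.
Sharp Poincaré constant on H^1_0(0, 2/3) is C_P = L/π = 2/(3*π), achieved by sin(3*π/2·x).
A polynomial bump cannot attain the sharp Poincaré constant (only the first sine eigenfunction does), so the ratio is strictly less than C_P, consistent with ||u||_L² ≤ C_P ||u'||_L².


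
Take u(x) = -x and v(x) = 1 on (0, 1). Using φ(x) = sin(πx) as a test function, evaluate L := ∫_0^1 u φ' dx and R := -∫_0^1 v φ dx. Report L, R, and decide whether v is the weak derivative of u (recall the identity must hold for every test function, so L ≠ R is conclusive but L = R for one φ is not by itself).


LHS = 2/π, RHS = -2/π. No, v is not the weak derivative of u.

u(x) = -x, classical derivative u'(x) = -1.
φ(x) = sin(πx), so φ'(x) = π*cos(π*x).
Note φ(0) = φ(1) = 0, so the boundary term u·φ vanishes.
LHS = ∫_0^1 u(x) φ'(x) dx = ∫_0^1 (-π*x*cos(π*x)) dx. Term by term:
  ∫_0^1 -π*x*cos(π*x) dx = 2/π.
So LHS = 2/π.
∫_0^1 v(x) φ(x) dx = ∫_0^1 (sin(π*x)) dx. Term by term:
  ∫_0^1 sin(π*x) dx = 2/π.
So RHS = -∫_0^1 v(x) φ(x) dx = -2/π.
LHS − RHS = 4/π ≠ 0, so the identity fails.
(For a valid weak derivative the identity must hold for EVERY test function, in particular this one. The failure shows v is NOT the weak derivative of u.)
Correct weak derivative would be u'(x) = -1.


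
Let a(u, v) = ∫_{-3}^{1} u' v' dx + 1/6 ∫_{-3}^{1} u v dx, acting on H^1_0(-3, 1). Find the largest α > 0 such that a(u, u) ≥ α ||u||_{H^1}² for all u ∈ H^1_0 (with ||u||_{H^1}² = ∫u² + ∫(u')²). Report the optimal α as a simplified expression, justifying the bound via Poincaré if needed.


α = (8/3 + π^2)/(π^2 + 16)

Coercivity of a(·,·) on H^1_0(-3, 1) means a(u, u) ≥ α ||u||_{H^1}² for every u ∈ H^1_0.
The interval has length L = 4, and Poincaré/coercivity depend only on L. Here a(u, u) = ∫(u')² + (1/6)·∫u².
Here 0 < c = 1/6 < 1. The condition a(u,u) ≥ α||u||_{H^1}² reads (1−α)∫(u')² ≥ (α−c)∫u². Any admissible α is ≤ 1 (rapidly oscillating u have ∫u²/∫(u')² → 0), and α = 1 would force 0 ≥ (1−c)∫u², impossible since c < 1; so 1−α > 0. By the sharp Poincaré inequality on H^1_0 of an interval of length L, ∫(u')² ≥ (π/L)²∫u² with equality for the first sine mode sin(π(x−x₀)/L) (x₀ the left endpoint), so the inequality holds for all u iff (1−α)(π/L)² ≥ α − c, i.e. α ≤ ((π/L)² + c)/((π/L)² + 1) = (1 + c(L/π)²)/(1 + (L/π)²). With (π/L)² = π^2/16 and c = 1/6, the largest admissible constant is α = ((π/L)² + c)/((π/L)² + 1).
Simplifying, α = (8/3 + π^2)/(π^2 + 16).


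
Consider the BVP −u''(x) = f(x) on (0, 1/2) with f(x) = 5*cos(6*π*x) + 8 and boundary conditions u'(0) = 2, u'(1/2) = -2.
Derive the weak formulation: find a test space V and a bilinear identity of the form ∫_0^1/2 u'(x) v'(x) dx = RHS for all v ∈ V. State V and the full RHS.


V = H^1(0, 1/2) (v unrestricted at boundary; u is determined up to an additive constant); weak form: ∫_0^1/2 u'v' dx = ∫_0^1/2 (5*cos(6*π*x) + 8) v dx − 2·v(1/2) − 2·v(0) for all v ∈ V.

Multiply both sides by a test function v and integrate from 0 to 1/2:
  ∫_0^1/2 −u''(x) v(x) dx = ∫_0^1/2 f(x) v(x) dx.
Integrate the LHS by parts once:
  ∫_0^1/2 −u'' v dx = −[u'(x) v(x)]_0^1/2 + ∫_0^1/2 u'(x) v'(x) dx.
Thus ∫_0^1/2 u'(x) v'(x) dx = ∫_0^1/2 f(x) v(x) dx + [u'(x) v(x)]_0^1/2.
Choose V so that boundary terms are either known or forced to vanish.
u has inhomogeneous Neumann u'(0) = 2, u'(1/2) = -2. [u' v]_0^1/2 = (-2)·v(1/2) − (2)·v(0) = − 2·v(1/2) − 2·v(0). Take V = H^1(0, 1/2); boundary term becomes part of RHS.
Weak formulation: find u (satisfying any essential BC) such that ∫_0^1/2 u'(x) v'(x) dx = ∫_0^1/2 f v dx − 2·v(1/2) − 2·v(0) for all v ∈ V (Neumann data are natural BCs: they enter the RHS as boundary terms).
Substituting f(x) = 5*cos(6*π*x) + 8, the right-hand side is ∫_0^1/2 (5*cos(6*π*x) + 8) v dx − 2·v(1/2) − 2·v(0).
Compatibility check (pure Neumann): taking v ≡ 1 ∈ V gives 0 = ∫_0^1/2 f dx + (-2) − (2), i.e. ∫_0^1/2 f dx must equal u'(0) − u'(1/2) = 4. Indeed ∫_0^1/2 (5*cos(6*π*x) + 8) dx = 4, so the data are compatible. The solution is then unique only up to an additive constant (fix it e.g. by requiring ∫_0^1/2 u dx = 0).


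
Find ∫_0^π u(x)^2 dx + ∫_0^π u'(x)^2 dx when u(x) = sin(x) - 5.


||u||_{H^1(0,π)}^2 = -20 + 26*π

u'(x) = cos(x).
Expand u² and (u')² and integrate term by term on (0, π), using: for integers n ≥ 1, ∫_0^π sin²(nx) dx = ∫_0^π cos²(nx) dx = π/2; for n ≠ n', ∫_0^π sin(nx)sin(n'x) dx = ∫_0^π cos(nx)cos(n'x) dx = 0; and by product-to-sum, ∫_0^π sin(nx)cos(n'x) dx = ½∫_0^π [sin((n+n')x) + sin((n−n')x)] dx, which is 0 when n+n' is even and 2n/(n²−n'²) when n+n' is odd (it need not vanish on (0, π)). For the constant mode: ∫_0^π 1 dx = π, ∫_0^π cos(nx) dx = 0, ∫_0^π sin(nx) dx = (1−(−1)^n)/n.
  u² squared terms: (-5)²·∫1 dx = 25·π = 25*π;  (1)²·∫sin(x)² dx = 1·π/2 = π/2.
  u² cross terms: 2·(-5)·(1)·∫1·sin(x) dx = -10·(2) = -20.
  So ∫_0^π u² dx = 25*π + π/2 − 20 = -20 + 51*π/2.
  (u')² squared terms: (1)²·∫cos(x)² dx = 1·π/2 = π/2.
  So ∫_0^π (u')² dx = π/2.
||u||_{H^1}^2 = (-20 + 51*π/2) + (π/2) = -20 + 26*π.


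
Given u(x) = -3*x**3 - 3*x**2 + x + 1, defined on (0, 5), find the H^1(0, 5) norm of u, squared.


||u||_{H^1}^2 = 4520210/21

The H^1 norm (squared) on an interval (0, L) is
  ||u||_{H^1}^2 = ∫_0^L u(x)^2 dx + ∫_0^L u'(x)^2 dx.
Compute u'(x) = -9*x**2 - 6*x + 1.
Then u(x)^2 = 9*x**6 + 18*x**5 + 3*x**4 - 12*x**3 - 5*x**2 + 2*x + 1 and u'(x)^2 = 81*x**4 + 108*x**3 + 18*x**2 - 12*x + 1.
Integrate each monomial from 0 to 5 using ∫_0^5 c·x^n dx = c·5^(n+1)/(n+1):
  ∫_0^5 u(x)^2 dx = ∫_0^5 (9*x^6 + 18*x^5 + 3*x^4 - 12*x^3 - 5*x^2 + 2*x + 1) dx. Term by term:
    ∫_0^5 9*x^6 dx = 703125/7;  ∫_0^5 18*x^5 dx = 46875;  ∫_0^5 3*x^4 dx = 1875;
    ∫_0^5 -12*x^3 dx = -1875;  ∫_0^5 -5*x^2 dx = -625/3;  ∫_0^5 2*x dx = 25;
    ∫_0^5 1 dx = 5.
  Sum: 703125/7 + 46875 + 1875 − 1875 − 625/3 + 25 + 5 = 3090005/21.
  ∫_0^5 u'(x)^2 dx = ∫_0^5 (81*x^4 + 108*x^3 + 18*x^2 - 12*x + 1) dx. Term by term:
    ∫_0^5 81*x^4 dx = 50625;  ∫_0^5 108*x^3 dx = 16875;  ∫_0^5 18*x^2 dx = 750;
    ∫_0^5 -12*x dx = -150;  ∫_0^5 1 dx = 5.
  Sum: 50625 + 16875 + 750 − 150 + 5 = 68105.
Adding: ||u||_{H^1}^2 = 3090005/21 + 68105 = 4520210/21.


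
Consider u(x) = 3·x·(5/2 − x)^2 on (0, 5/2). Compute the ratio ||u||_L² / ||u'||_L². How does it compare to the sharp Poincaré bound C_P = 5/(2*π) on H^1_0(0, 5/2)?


||u||_L² / ||u'||_L² = 5*sqrt(14)/28 < C_P = 5/(2*π).

u(x) = 3·x·(5/2 − x)^2, so u'(x) = 9*x^2 - 30*x + 75/4.
u(x) = 3·x·(5/2 − x)^2 vanishes at x = 0 and x = 5/2, so u ∈ H^1_0(0, 5/2). Differentiate via the product rule and integrate the resulting polynomials term by term.
  ∫_0^5/2 u² dx = ∫_0^5/2 (9*x^6 - 90*x^5 + 675*x^4/2 - 1125*x^3/2 + 5625*x^2/16) dx. Term by term:
    ∫_0^5/2 9*x^6 dx = 703125/896;  ∫_0^5/2 -90*x^5 dx = -234375/64;  ∫_0^5/2 675*x^4/2 dx = 421875/64;
    ∫_0^5/2 -1125*x^3/2 dx = -703125/128;  ∫_0^5/2 5625*x^2/16 dx = 234375/128.
  Sum: 703125/896 − 234375/64 + 421875/64 − 703125/128 + 234375/128 = 46875/896.
  ∫_0^5/2 (u')² dx = ∫_0^5/2 (81*x^4 - 540*x^3 + 2475*x^2/2 - 1125*x + 5625/16) dx. Term by term:
    ∫_0^5/2 81*x^4 dx = 50625/32;  ∫_0^5/2 -540*x^3 dx = -84375/16;  ∫_0^5/2 2475*x^2/2 dx = 103125/16;
    ∫_0^5/2 -1125*x dx = -28125/8;  ∫_0^5/2 5625/16 dx = 28125/32.
  Sum: 50625/32 − 84375/16 + 103125/16 − 28125/8 + 28125/32 = 1875/16.
∫_0^5/2 u² dx = 46875/896, so ||u||_L² = 125*sqrt(42)/112.
∫_0^5/2 (u')² dx = 1875/16, so ||u'||_L² = 25*sqrt(3)/4.
Ratio ||u||_L² / ||u'||_L² = 5*sqrt(14)/28.
Sharp Poincaré constant on H^1_0(0, 5/2) is C_P = L/π = 5/(2*π), achieved by sin(2*π/5·x).
A polynomial bump cannot attain the sharp Poincaré constant (only the first sine eigenfunction does), so the ratio is strictly less than C_P, consistent with ||u||_L² ≤ C_P ||u'||_L².


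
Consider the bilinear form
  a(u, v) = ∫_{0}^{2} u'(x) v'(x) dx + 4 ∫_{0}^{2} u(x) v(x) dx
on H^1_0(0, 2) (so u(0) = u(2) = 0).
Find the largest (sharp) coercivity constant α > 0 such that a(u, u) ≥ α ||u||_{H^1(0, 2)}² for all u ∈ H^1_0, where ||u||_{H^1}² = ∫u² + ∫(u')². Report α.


α = 1

Coercivity of a(·,·) on H^1_0(0, 2) means a(u, u) ≥ α ||u||_{H^1}² for every u ∈ H^1_0.
The interval has length L = 2, and Poincaré/coercivity depend only on L. Here a(u, u) = ∫(u')² + (4)·∫u².
Here c = 4 ≥ 1, so a(u,u) = ∫(u')² + c∫u² ≥ ∫(u')² + ∫u² = ||u||_{H^1}², i.e. α = 1 works. No larger α is possible: a(u,u) ≥ α||u||_{H^1}² means (1−α)∫(u')² ≥ (α−c)∫u², and for the modes u_n = sin(nπ(x−x₀)/L) (x₀ the left endpoint) one has ∫u_n²/∫(u_n')² = (L/(nπ))² → 0, so a(u_n,u_n)/||u_n||_{H^1}² → 1. Hence the optimal constant is α = 1.
Therefore α = 1.


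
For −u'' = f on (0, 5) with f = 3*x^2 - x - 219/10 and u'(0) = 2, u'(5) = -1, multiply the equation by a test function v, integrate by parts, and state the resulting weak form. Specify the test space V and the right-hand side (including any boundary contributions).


V = H^1(0, 5) (v unrestricted at boundary; u is determined up to an additive constant); weak form: ∫_0^5 u'v' dx = ∫_0^5 (3*x^2 - x - 219/10) v dx − v(5) − 2·v(0) for all v ∈ V.

Multiply both sides by a test function v and integrate from 0 to 5:
  ∫_0^5 −u''(x) v(x) dx = ∫_0^5 f(x) v(x) dx.
Integrate the LHS by parts once:
  ∫_0^5 −u'' v dx = −[u'(x) v(x)]_0^5 + ∫_0^5 u'(x) v'(x) dx.
Thus ∫_0^5 u'(x) v'(x) dx = ∫_0^5 f(x) v(x) dx + [u'(x) v(x)]_0^5.
Choose V so that boundary terms are either known or forced to vanish.
u has inhomogeneous Neumann u'(0) = 2, u'(5) = -1. [u' v]_0^5 = (-1)·v(5) − (2)·v(0) = − v(5) − 2·v(0). Take V = H^1(0, 5); boundary term becomes part of RHS.
Weak formulation: find u (satisfying any essential BC) such that ∫_0^5 u'(x) v'(x) dx = ∫_0^5 f v dx − v(5) − 2·v(0) for all v ∈ V (Neumann data are natural BCs: they enter the RHS as boundary terms).
Substituting f(x) = 3*x^2 - x - 219/10, the right-hand side is ∫_0^5 (3*x^2 - x - 219/10) v dx − v(5) − 2·v(0).
Compatibility check (pure Neumann): taking v ≡ 1 ∈ V gives 0 = ∫_0^5 f dx + (-1) − (2), i.e. ∫_0^5 f dx must equal u'(0) − u'(5) = 3. Indeed ∫_0^5 (3*x^2 - x - 219/10) dx = 3, so the data are compatible. The solution is then unique only up to an additive constant (fix it e.g. by requiring ∫_0^5 u dx = 0).


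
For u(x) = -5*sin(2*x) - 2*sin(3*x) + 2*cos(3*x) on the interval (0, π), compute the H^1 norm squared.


||u||_{H^1(0,π)}^2 = 160 + 205*π/2

u'(x) = -6*sin(3*x) - 10*cos(2*x) - 6*cos(3*x).
Expand u² and (u')² and integrate term by term on (0, π), using: for integers n ≥ 1, ∫_0^π sin²(nx) dx = ∫_0^π cos²(nx) dx = π/2; for n ≠ n', ∫_0^π sin(nx)sin(n'x) dx = ∫_0^π cos(nx)cos(n'x) dx = 0; and by product-to-sum, ∫_0^π sin(nx)cos(n'x) dx = ½∫_0^π [sin((n+n')x) + sin((n−n')x)] dx, which is 0 when n+n' is even and 2n/(n²−n'²) when n+n' is odd (it need not vanish on (0, π)).
  u² squared terms: (-5)²·∫sin(2x)² dx = 25·π/2 = 25*π/2;  (-2)²·∫sin(3x)² dx = 4·π/2 = 2*π;  (2)²·∫cos(3x)² dx = 4·π/2 = 2*π.
  u² cross terms: 2·(-5)·(-2)·∫sin(2x)·sin(3x) dx = 20·(0) = 0;  2·(-5)·(2)·∫sin(2x)·cos(3x) dx = -20·(-4/5) = 16;  2·(-2)·(2)·∫sin(3x)·cos(3x) dx = -8·(0) = 0.
  So ∫_0^π u² dx = 25*π/2 + 2*π + 2*π + 0 + 16 + 0 = 16 + 33*π/2.
  (u')² squared terms: (-10)²·∫cos(2x)² dx = 100·π/2 = 50*π;  (-6)²·∫cos(3x)² dx = 36·π/2 = 18*π;  (-6)²·∫sin(3x)² dx = 36·π/2 = 18*π.
  (u')² cross terms: 2·(-10)·(-6)·∫cos(2x)·cos(3x) dx = 120·(0) = 0;  2·(-10)·(-6)·∫cos(2x)·sin(3x) dx = 120·(6/5) = 144;  2·(-6)·(-6)·∫cos(3x)·sin(3x) dx = 72·(0) = 0.
  So ∫_0^π (u')² dx = 50*π + 18*π + 18*π + 0 + 144 + 0 = 144 + 86*π.
||u||_{H^1}^2 = (16 + 33*π/2) + (144 + 86*π) = 160 + 205*π/2.


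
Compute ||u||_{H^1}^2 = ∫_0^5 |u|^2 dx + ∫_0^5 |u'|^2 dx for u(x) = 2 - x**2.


||u||_{H^1}^2 = 645

The H^1 norm (squared) on an interval (0, L) is
  ||u||_{H^1}^2 = ∫_0^L u(x)^2 dx + ∫_0^L u'(x)^2 dx.
Compute u'(x) = -2*x.
Then u(x)^2 = x**4 - 4*x**2 + 4 and u'(x)^2 = 4*x**2.
Integrate each monomial from 0 to 5 using ∫_0^5 c·x^n dx = c·5^(n+1)/(n+1):
  ∫_0^5 u(x)^2 dx = ∫_0^5 (x^4 - 4*x^2 + 4) dx. Term by term:
    ∫_0^5 x^4 dx = 625;  ∫_0^5 -4*x^2 dx = -500/3;  ∫_0^5 4 dx = 20.
  Sum: 625 − 500/3 + 20 = 1435/3.
  ∫_0^5 u'(x)^2 dx = ∫_0^5 (4*x^2) dx. Term by term:
    ∫_0^5 4*x^2 dx = 500/3.
Adding: ||u||_{H^1}^2 = 1435/3 + 500/3 = 645.


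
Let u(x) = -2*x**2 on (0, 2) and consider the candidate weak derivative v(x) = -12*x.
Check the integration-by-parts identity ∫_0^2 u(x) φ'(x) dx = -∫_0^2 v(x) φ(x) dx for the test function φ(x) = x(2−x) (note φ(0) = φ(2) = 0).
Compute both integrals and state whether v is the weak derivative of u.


LHS = 16/3, RHS = 16. No, v is not the weak derivative of u.

u(x) = -2*x**2, classical derivative u'(x) = -4*x.
φ(x) = x(2−x), so φ'(x) = 2 - 2*x.
Note φ(0) = φ(2) = 0, so the boundary term u·φ vanishes.
LHS = ∫_0^2 u(x) φ'(x) dx = ∫_0^2 (4*x^3 - 4*x^2) dx. Term by term:
  ∫_0^2 4*x^3 dx = 16;  ∫_0^2 -4*x^2 dx = -32/3.
Sum: 16 − 32/3 = 16/3.
So LHS = 16/3.
∫_0^2 v(x) φ(x) dx = ∫_0^2 (12*x^3 - 24*x^2) dx. Term by term:
  ∫_0^2 12*x^3 dx = 48;  ∫_0^2 -24*x^2 dx = -64.
Sum: 48 − 64 = -16.
So RHS = -∫_0^2 v(x) φ(x) dx = 16.
LHS − RHS = -32/3 ≠ 0, so the identity fails.
(For a valid weak derivative the identity must hold for EVERY test function, in particular this one. The failure shows v is NOT the weak derivative of u.)
Correct weak derivative would be u'(x) = -4*x.


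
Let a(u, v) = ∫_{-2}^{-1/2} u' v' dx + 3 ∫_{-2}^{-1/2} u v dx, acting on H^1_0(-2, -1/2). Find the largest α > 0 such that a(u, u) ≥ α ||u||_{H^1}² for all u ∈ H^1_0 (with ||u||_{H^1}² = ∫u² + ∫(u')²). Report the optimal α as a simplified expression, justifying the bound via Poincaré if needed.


α = 1

Coercivity of a(·,·) on H^1_0(-2, -1/2) means a(u, u) ≥ α ||u||_{H^1}² for every u ∈ H^1_0.
The interval has length L = 3/2, and Poincaré/coercivity depend only on L. Here a(u, u) = ∫(u')² + (3)·∫u².
Here c = 3 ≥ 1, so a(u,u) = ∫(u')² + c∫u² ≥ ∫(u')² + ∫u² = ||u||_{H^1}², i.e. α = 1 works. No larger α is possible: a(u,u) ≥ α||u||_{H^1}² means (1−α)∫(u')² ≥ (α−c)∫u², and for the modes u_n = sin(nπ(x−x₀)/L) (x₀ the left endpoint) one has ∫u_n²/∫(u_n')² = (L/(nπ))² → 0, so a(u_n,u_n)/||u_n||_{H^1}² → 1. Hence the optimal constant is α = 1.
Therefore α = 1.


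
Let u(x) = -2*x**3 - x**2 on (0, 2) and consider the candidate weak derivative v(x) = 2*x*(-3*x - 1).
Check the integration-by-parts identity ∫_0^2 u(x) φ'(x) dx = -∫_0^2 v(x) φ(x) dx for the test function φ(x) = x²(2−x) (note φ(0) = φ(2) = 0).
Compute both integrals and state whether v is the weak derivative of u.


LHS = 16, RHS = 16. Yes, v = u' weakly.

u(x) = -2*x**3 - x**2, classical derivative u'(x) = -6*x**2 - 2*x.
φ(x) = x²(2−x), so φ'(x) = x*(4 - 3*x).
Note φ(0) = φ(2) = 0, so the boundary term u·φ vanishes.
LHS = ∫_0^2 u(x) φ'(x) dx = ∫_0^2 (6*x^5 - 5*x^4 - 4*x^3) dx. Term by term:
  ∫_0^2 6*x^5 dx = 64;  ∫_0^2 -5*x^4 dx = -32;  ∫_0^2 -4*x^3 dx = -16.
Sum: 64 − 32 − 16 = 16.
So LHS = 16.
∫_0^2 v(x) φ(x) dx = ∫_0^2 (6*x^5 - 10*x^4 - 4*x^3) dx. Term by term:
  ∫_0^2 6*x^5 dx = 64;  ∫_0^2 -10*x^4 dx = -64;  ∫_0^2 -4*x^3 dx = -16.
Sum: 64 − 64 − 16 = -16.
So RHS = -∫_0^2 v(x) φ(x) dx = 16.
LHS = RHS, so the identity holds for this test φ.
Moreover u is smooth here and v(x) = u'(x) = -6*x**2 - 2*x pointwise, so the identity holds for every test function. Hence v is the weak derivative of u.


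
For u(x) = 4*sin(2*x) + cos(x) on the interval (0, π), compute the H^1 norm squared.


||u||_{H^1(0,π)}^2 = 64/3 + 41*π

u'(x) = -sin(x) + 8*cos(2*x).
Expand u² and (u')² and integrate term by term on (0, π), using: for integers n ≥ 1, ∫_0^π sin²(nx) dx = ∫_0^π cos²(nx) dx = π/2; for n ≠ n', ∫_0^π sin(nx)sin(n'x) dx = ∫_0^π cos(nx)cos(n'x) dx = 0; and by product-to-sum, ∫_0^π sin(nx)cos(n'x) dx = ½∫_0^π [sin((n+n')x) + sin((n−n')x)] dx, which is 0 when n+n' is even and 2n/(n²−n'²) when n+n' is odd (it need not vanish on (0, π)).
  u² squared terms: (4)²·∫sin(2x)² dx = 16·π/2 = 8*π;  (1)²·∫cos(x)² dx = 1·π/2 = π/2.
  u² cross terms: 2·(4)·(1)·∫sin(2x)·cos(x) dx = 8·(4/3) = 32/3.
  So ∫_0^π u² dx = 8*π + π/2 + 32/3 = 32/3 + 17*π/2.
  (u')² squared terms: (-1)²·∫sin(x)² dx = 1·π/2 = π/2;  (8)²·∫cos(2x)² dx = 64·π/2 = 32*π.
  (u')² cross terms: 2·(-1)·(8)·∫sin(x)·cos(2x) dx = -16·(-2/3) = 32/3.
  So ∫_0^π (u')² dx = π/2 + 32*π + 32/3 = 32/3 + 65*π/2.
||u||_{H^1}^2 = (32/3 + 17*π/2) + (32/3 + 65*π/2) = 64/3 + 41*π.


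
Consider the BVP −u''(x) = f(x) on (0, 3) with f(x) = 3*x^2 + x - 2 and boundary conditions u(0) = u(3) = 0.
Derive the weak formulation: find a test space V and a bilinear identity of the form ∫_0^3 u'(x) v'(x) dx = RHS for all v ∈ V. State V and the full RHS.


V = H^1_0(0, 3) (so v(0) = v(3) = 0); weak form: ∫_0^3 u'v' dx = ∫_0^3 (3*x^2 + x - 2) v dx for all v ∈ V.

Multiply both sides by a test function v and integrate from 0 to 3:
  ∫_0^3 −u''(x) v(x) dx = ∫_0^3 f(x) v(x) dx.
Integrate the LHS by parts once:
  ∫_0^3 −u'' v dx = −[u'(x) v(x)]_0^3 + ∫_0^3 u'(x) v'(x) dx.
Thus ∫_0^3 u'(x) v'(x) dx = ∫_0^3 f(x) v(x) dx + [u'(x) v(x)]_0^3.
Choose V so that boundary terms are either known or forced to vanish.
u is Dirichlet: u(0) = u(3) = 0. Let V = H^1_0(0, 3); then v(0) = v(3) = 0, and [u' v]_0^3 = 0.
Weak formulation: find u (satisfying any essential BC) such that ∫_0^3 u'(x) v'(x) dx = ∫_0^3 f v dx for all v ∈ V.
Substituting f(x) = 3*x^2 + x - 2, the right-hand side is ∫_0^3 (3*x^2 + x - 2) v dx.


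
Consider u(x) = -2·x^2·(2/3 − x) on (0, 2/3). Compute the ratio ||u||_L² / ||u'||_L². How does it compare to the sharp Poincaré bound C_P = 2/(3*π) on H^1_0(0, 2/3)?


||u||_L² / ||u'||_L² = sqrt(14)/21 < C_P = 2/(3*π).

u(x) = -2·x^2·(2/3 − x), so u'(x) = 2*x*(9*x - 4)/3.
u(x) = -2·x^2·(2/3 − x) vanishes at x = 0 and x = 2/3, so u ∈ H^1_0(0, 2/3). Differentiate via the product rule and integrate the resulting polynomials term by term.
  ∫_0^2/3 u² dx = ∫_0^2/3 (4*x^6 - 16*x^5/3 + 16*x^4/9) dx. Term by term:
    ∫_0^2/3 4*x^6 dx = 512/15309;  ∫_0^2/3 -16*x^5/3 dx = -512/6561;  ∫_0^2/3 16*x^4/9 dx = 512/10935.
  Sum: 512/15309 − 512/6561 + 512/10935 = 512/229635.
  ∫_0^2/3 (u')² dx = ∫_0^2/3 (36*x^4 - 32*x^3 + 64*x^2/9) dx. Term by term:
    ∫_0^2/3 36*x^4 dx = 128/135;  ∫_0^2/3 -32*x^3 dx = -128/81;  ∫_0^2/3 64*x^2/9 dx = 512/729.
  Sum: 128/135 − 128/81 + 512/729 = 256/3645.
∫_0^2/3 u² dx = 512/229635, so ||u||_L² = 16*sqrt(70)/2835.
∫_0^2/3 (u')² dx = 256/3645, so ||u'||_L² = 16*sqrt(5)/135.
Ratio ||u||_L² / ||u'||_L² = sqrt(14)/21.
Sharp Poincaré constant on H^1_0(0, 2/3) is C_P = L/π = 2/(3*π), achieved by sin(3*π/2·x).
A polynomial bump cannot attain the sharp Poincaré constant (only the first sine eigenfunction does), so the ratio is strictly less than C_P, consistent with ||u||_L² ≤ C_P ||u'||_L².


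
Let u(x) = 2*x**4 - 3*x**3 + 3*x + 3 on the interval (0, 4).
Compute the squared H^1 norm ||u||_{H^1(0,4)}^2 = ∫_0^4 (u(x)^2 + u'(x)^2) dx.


||u||_{H^1}^2 = 7275880/63

The H^1 norm (squared) on an interval (0, L) is
  ||u||_{H^1}^2 = ∫_0^L u(x)^2 dx + ∫_0^L u'(x)^2 dx.
Compute u'(x) = 8*x**3 - 9*x**2 + 3.
Then u(x)^2 = 4*x**8 - 12*x**7 + 9*x**6 + 12*x**5 - 6*x**4 - 18*x**3 + 9*x**2 + 18*x + 9 and u'(x)^2 = 64*x**6 - 144*x**5 + 81*x**4 + 48*x**3 - 54*x**2 + 9.
Integrate each monomial from 0 to 4 using ∫_0^4 c·x^n dx = c·4^(n+1)/(n+1):
  ∫_0^4 u(x)^2 dx = ∫_0^4 (4*x^8 - 12*x^7 + 9*x^6 + 12*x^5 - 6*x^4 - 18*x^3 + 9*x^2 + 18*x + 9) dx. Term by term:
    ∫_0^4 4*x^8 dx = 1048576/9;  ∫_0^4 -12*x^7 dx = -98304;  ∫_0^4 9*x^6 dx = 147456/7;
    ∫_0^4 12*x^5 dx = 8192;  ∫_0^4 -6*x^4 dx = -6144/5;  ∫_0^4 -18*x^3 dx = -1152;
    ∫_0^4 9*x^2 dx = 192;  ∫_0^4 18*x dx = 144;  ∫_0^4 9 dx = 36.
  Sum: 1048576/9 − 98304 + 147456/7 + 8192 − 6144/5 − 1152 + 192 + 144 + 36 = 14317628/315.
  ∫_0^4 u'(x)^2 dx = ∫_0^4 (64*x^6 - 144*x^5 + 81*x^4 + 48*x^3 - 54*x^2 + 9) dx. Term by term:
    ∫_0^4 64*x^6 dx = 1048576/7;  ∫_0^4 -144*x^5 dx = -98304;  ∫_0^4 81*x^4 dx = 82944/5;
    ∫_0^4 48*x^3 dx = 3072;  ∫_0^4 -54*x^2 dx = -1152;  ∫_0^4 9 dx = 36.
  Sum: 1048576/7 − 98304 + 82944/5 + 3072 − 1152 + 36 = 2451308/35.
Adding: ||u||_{H^1}^2 = 14317628/315 + 2451308/35 = 7275880/63.
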